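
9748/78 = 4874/39 ≈ 124.97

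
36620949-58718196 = -22097247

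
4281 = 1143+3138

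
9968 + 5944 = 15912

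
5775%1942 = 1891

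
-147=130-277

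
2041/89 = 22 + 83/89 ≈ 22.93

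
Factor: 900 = 2^2 * 3^2 * 5^2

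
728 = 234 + 494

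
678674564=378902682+299771882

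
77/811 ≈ 0.0949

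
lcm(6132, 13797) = 55188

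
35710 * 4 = 142840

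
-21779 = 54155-75934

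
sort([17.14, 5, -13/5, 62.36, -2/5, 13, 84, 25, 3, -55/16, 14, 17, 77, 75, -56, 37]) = [-56, -55/16, -13/5, -2/5, 3, 5, 13, 14, 17, 17.14, 25, 37, 62.36, 75, 77, 84]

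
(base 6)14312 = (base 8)4344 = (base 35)1u1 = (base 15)a1b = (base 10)2276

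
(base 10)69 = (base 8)105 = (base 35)1y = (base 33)23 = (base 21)36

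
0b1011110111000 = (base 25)9hm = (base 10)6072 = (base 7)23463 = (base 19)gfb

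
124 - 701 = -577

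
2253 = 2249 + 4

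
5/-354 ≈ -0.0141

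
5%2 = 1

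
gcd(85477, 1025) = 1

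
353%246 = 107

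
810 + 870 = 1680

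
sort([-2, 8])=[-2, 8]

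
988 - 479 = 509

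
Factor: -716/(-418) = 2^1 * 11^(-1) * 19^(-1) * 179^1 = 358/209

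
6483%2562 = 1359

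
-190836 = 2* (-95418)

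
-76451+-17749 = -94200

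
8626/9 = 958+4/9 ≈ 958.44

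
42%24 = 18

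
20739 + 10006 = 30745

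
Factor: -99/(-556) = 2^(-2)*3^2*11^1*139^(-1)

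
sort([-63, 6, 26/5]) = [-63, 26/5, 6]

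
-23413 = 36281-59694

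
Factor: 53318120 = 2^3 * 5^1 * 17^1 * 89^1 * 881^1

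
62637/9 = 20879/3 ≈ 6959.67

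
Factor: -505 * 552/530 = -1 * 2^2 * 3^1 * 23^1 * 53^(-1) * 101^1 = -27876/53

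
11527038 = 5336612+6190426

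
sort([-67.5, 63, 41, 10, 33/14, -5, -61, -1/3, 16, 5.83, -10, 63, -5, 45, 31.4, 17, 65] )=[-67.5, -61, -10, -5, -5, -1/3, 33/14, 5.83, 10, 16, 17, 31.4, 41, 45, 63, 63, 65] 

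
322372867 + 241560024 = 563932891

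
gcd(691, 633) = 1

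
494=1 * 494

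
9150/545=1830/109 ≈ 16.79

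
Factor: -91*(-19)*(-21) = -1*3^1*7^2*13^1*19^1 = -36309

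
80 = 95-15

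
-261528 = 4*(-65382)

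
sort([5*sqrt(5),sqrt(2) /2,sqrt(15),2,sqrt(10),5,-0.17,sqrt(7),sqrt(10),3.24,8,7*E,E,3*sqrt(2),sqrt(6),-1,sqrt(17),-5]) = [-5,-1,-0.17,sqrt(2) /2,2,sqrt(6),sqrt(7),E,sqrt(10),sqrt(10),3.24,sqrt(15),sqrt(17),3*sqrt(2),5,8,5*sqrt(5),7*E]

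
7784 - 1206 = 6578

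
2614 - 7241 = -4627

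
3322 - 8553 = -5231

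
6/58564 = 3/29282 ≈ 0.000102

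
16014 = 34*471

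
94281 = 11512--82769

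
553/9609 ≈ 0.0576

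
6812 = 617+6195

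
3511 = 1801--1710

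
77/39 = 1 + 38/39 ≈ 1.97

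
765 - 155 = 610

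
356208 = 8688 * 41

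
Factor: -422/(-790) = 5^(-1)*79^(-1)*211^1 = 211/395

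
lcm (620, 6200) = 6200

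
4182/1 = 4182 = 4182.00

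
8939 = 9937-998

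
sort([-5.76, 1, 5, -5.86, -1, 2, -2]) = [-5.86, -5.76, -2, -1, 1, 2, 5]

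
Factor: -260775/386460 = -1 * 2^(-2) * 5^1 * 61^1 * 113^(-1) = -305/452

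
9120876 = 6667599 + 2453277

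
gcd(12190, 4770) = 530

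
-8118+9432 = 1314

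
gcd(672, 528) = 48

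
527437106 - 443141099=84296007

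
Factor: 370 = 2^1*5^1*37^1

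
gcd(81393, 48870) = 3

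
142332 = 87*1636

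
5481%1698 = 387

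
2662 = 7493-4831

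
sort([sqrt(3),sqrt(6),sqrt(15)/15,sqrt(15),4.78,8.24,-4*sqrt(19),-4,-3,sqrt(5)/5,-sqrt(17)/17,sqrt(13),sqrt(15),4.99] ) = [-4*sqrt(19),-4,-3,-sqrt(17)/17,sqrt(15)/15,sqrt(5)/5,sqrt(3),sqrt(6),sqrt(13),sqrt(15),sqrt(15),4.78,4.99,8.24] 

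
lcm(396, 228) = 7524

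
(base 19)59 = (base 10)104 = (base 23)4c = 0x68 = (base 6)252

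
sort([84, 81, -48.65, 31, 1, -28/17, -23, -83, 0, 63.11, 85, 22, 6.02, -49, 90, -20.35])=[-83, -49, -48.65, -23, -20.35, -28/17, 0, 1, 6.02, 22, 31, 63.11, 81, 84, 85, 90]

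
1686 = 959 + 727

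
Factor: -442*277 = -1*2^1*13^1*17^1*277^1 = -122434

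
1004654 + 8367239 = 9371893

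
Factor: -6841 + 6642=-1*199^1=-199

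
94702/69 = 1372+34/69 ≈ 1372.49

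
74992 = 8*9374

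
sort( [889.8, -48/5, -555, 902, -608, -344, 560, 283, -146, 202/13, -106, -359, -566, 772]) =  [-608, -566, -555, -359, -344, -146, -106, -48/5, 202/13, 283, 560, 772, 889.8, 902]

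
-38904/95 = -409 - 49/95 ≈ -409.52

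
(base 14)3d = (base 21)2d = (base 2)110111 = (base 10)55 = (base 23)29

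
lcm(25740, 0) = 0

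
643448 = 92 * 6994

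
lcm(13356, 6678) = 13356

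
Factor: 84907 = 197^1*431^1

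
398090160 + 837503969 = 1235594129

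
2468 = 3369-901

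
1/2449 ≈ 0.000408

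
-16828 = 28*(-601)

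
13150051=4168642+8981409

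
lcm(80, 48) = 240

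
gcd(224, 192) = 32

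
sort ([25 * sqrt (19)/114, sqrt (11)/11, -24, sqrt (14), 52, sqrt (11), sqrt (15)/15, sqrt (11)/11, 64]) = [-24, sqrt (15)/15, sqrt (11)/11, sqrt (11)/11, 25 * sqrt (19)/114, sqrt (11), sqrt (14), 52, 64]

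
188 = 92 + 96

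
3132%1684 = 1448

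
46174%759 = 634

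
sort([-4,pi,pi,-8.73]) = [-8.73,-4,pi,pi]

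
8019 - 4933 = 3086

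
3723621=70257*53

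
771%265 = 241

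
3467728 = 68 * 50996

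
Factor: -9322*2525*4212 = -1*2^3*3^4*5^2*13^1*59^1*79^1*101^1 = -99142266600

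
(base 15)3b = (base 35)1l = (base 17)35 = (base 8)70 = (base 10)56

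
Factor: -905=-1*5^1*181^1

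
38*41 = 1558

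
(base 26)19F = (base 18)2F7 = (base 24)1ED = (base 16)39D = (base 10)925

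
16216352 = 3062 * 5296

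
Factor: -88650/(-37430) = 3^2*5^1*19^(-1) = 45/19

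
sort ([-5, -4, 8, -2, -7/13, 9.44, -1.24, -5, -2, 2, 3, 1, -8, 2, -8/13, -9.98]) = [-9.98, -8, -5, -5, -4, -2, -2, -1.24, -8/13, -7/13, 1, 2, 2, 3, 8, 9.44]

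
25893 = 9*2877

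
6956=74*94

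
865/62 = 13 + 59/62 ≈ 13.95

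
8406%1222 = 1074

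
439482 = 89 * 4938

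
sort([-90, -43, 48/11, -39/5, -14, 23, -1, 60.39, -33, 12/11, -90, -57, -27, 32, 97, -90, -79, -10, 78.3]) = [-90, -90, -90, -79, -57, -43, -33, -27, -14, -10, -39/5, -1, 12/11, 48/11, 23, 32, 60.39, 78.3, 97]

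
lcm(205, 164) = 820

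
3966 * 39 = 154674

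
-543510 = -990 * 549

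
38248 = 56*683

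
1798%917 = 881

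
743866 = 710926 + 32940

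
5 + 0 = 5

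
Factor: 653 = 653^1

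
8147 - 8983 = -836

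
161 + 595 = 756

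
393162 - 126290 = 266872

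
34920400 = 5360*6515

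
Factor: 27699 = 3^1*7^1*1319^1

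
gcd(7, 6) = 1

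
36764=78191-41427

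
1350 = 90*15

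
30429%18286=12143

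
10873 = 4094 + 6779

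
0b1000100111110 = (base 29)576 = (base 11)3353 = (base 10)4414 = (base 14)1874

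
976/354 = 2+134/177 ≈ 2.76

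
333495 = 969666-636171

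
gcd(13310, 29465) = 5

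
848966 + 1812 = 850778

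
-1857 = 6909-8766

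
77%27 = 23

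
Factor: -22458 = -1*2^1*3^1*19^1*197^1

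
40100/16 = 10025/4 = 2506.25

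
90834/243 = 373 + 65/81 ≈ 373.80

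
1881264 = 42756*44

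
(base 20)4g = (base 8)140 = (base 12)80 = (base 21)4c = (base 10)96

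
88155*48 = 4231440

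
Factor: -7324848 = -1*2^4*3^2*50867^1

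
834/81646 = 417/40823 ≈ 0.0102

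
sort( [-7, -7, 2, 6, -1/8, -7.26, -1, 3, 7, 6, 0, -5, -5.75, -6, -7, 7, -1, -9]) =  [-9, -7.26, -7, -7, -7, -6, -5.75, -5, -1, -1, -1/8, 0, 2, 3, 6, 6, 7, 7]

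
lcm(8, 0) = 0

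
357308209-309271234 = 48036975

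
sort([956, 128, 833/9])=[833/9, 128, 956]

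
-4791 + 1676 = -3115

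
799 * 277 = 221323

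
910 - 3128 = -2218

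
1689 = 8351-6662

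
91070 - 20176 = 70894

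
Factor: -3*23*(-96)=2^5*3^2*23^1=6624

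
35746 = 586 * 61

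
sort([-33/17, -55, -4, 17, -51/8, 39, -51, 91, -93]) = [-93, -55, -51, -51/8, -4, -33/17, 17, 39, 91]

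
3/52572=1/17524 ≈ 0.0000571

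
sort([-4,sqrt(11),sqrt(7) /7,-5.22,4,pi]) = [-5.22,-4,sqrt(7) /7,pi,sqrt(11),4]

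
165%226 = 165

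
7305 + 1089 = 8394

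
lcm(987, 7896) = 7896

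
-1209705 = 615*(-1967)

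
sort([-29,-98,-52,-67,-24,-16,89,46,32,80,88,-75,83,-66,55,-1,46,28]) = [-98,-75,-67,-66,-52,-29,-24,-16,-1,28,32,46,46,55,80,83,88,89]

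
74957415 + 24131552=99088967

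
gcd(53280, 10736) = 16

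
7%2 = 1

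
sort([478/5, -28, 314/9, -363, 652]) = [-363, -28, 314/9, 478/5, 652]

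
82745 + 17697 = 100442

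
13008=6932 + 6076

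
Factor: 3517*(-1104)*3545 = -1*2^4*3^1*5^1*23^1*709^1*3517^1 = -13764412560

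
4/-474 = -2/237 ≈ -0.00844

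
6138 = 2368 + 3770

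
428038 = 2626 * 163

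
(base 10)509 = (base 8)775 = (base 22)113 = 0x1fd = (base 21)135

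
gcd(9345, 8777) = 1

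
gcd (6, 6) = 6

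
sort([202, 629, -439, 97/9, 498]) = [-439, 97/9, 202, 498, 629]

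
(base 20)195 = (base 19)1bf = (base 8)1111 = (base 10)585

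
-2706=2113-4819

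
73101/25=2924 + 1/25=2924.04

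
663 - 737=-74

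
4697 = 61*77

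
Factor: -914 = -1*2^1*457^1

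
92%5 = 2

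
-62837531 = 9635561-72473092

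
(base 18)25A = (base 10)748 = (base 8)1354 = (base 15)34D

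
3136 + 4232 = 7368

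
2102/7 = 300+2/7 ≈ 300.29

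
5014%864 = 694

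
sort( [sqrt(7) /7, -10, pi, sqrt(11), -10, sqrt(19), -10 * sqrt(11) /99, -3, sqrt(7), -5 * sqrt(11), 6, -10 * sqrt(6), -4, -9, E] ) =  [-10 * sqrt(6), -5 * sqrt(11), -10, -10, -9, -4, -3, -10 * sqrt(11) /99, sqrt(7) /7, sqrt(7), E, pi, sqrt(11), sqrt(19), 6] 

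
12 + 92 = 104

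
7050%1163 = 72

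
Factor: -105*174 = -1*2^1*3^2*5^1*7^1*29^1 = -18270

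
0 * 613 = 0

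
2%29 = 2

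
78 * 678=52884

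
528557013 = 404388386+124168627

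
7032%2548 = 1936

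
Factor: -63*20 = -1*2^2*3^2*5^1*7^1 = -1260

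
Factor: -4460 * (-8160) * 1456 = 2^11 * 3^1 * 5^2 * 7^1 * 13^1 * 17^1 * 223^1 = 52989081600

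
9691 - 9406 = 285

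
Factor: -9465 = -1*3^1*5^1*631^1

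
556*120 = 66720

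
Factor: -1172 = -1 * 2^2 * 293^1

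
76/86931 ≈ 0.000874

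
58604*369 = 21624876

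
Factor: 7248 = 2^4*3^1*151^1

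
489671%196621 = 96429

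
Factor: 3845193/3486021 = 7^(-1)*109^1*1069^1*15091^(-1) = 116521/105637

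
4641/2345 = 1+328/335 ≈ 1.98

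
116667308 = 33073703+83593605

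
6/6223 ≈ 0.000964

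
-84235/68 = -4955/4 = -1238.75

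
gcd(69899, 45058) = 1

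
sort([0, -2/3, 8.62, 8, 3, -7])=[-7, -2/3, 0, 3, 8, 8.62]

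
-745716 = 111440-857156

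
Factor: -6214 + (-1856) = -1*2^1*3^1*5^1*269^1 = -8070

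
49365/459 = 5485/51 ≈ 107.55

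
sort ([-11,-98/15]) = [-11,-98/15]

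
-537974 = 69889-607863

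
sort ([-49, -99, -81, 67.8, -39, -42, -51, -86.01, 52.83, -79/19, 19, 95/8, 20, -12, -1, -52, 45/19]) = [-99, -86.01, -81, -52, -51, -49, -42, -39, -12, -79/19, -1, 45/19, 95/8, 19, 20, 52.83, 67.8]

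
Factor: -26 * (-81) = 2^1 * 3^4 * 13^1 = 2106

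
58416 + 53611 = 112027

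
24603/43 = 572 + 7/43 ≈ 572.16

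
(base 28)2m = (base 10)78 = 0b1001110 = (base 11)71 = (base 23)39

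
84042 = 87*966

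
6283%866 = 221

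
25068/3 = 8356 = 8356.00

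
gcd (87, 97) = 1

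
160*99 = 15840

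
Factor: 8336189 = 23^1*362443^1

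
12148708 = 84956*143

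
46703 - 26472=20231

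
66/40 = 1 + 13/20 = 1.65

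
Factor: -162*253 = -1*2^1*3^4*11^1*23^1 = -40986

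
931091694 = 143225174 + 787866520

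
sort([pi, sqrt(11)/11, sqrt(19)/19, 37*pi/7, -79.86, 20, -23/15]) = [-79.86, -23/15, sqrt(19)/19, sqrt(11)/11, pi, 37*pi/7, 20]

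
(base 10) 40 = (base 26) 1e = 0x28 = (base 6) 104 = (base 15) 2a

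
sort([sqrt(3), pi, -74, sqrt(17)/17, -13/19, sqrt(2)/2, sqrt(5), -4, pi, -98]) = [-98, -74, -4, -13/19, sqrt(17)/17, sqrt(2)/2, sqrt(3), sqrt(5), pi, pi]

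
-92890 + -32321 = -125211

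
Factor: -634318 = -1 * 2^1 * 317159^1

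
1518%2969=1518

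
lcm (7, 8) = 56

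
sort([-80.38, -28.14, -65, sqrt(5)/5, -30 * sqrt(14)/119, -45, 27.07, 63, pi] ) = [-80.38, -65, -45, -28.14, -30 * sqrt(14)/119, sqrt(5)/5, pi, 27.07, 63] 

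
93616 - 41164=52452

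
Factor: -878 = -1 * 2^1 * 439^1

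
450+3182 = 3632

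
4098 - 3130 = 968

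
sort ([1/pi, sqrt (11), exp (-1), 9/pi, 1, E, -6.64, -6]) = [-6.64, -6, 1/pi, exp (-1), 1, E, 9/pi, sqrt (11)]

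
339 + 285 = 624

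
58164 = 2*29082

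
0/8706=0=0.00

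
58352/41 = 1423 + 9/41 ≈ 1423.22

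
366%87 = 18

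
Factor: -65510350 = -1*2^1*5^2*17^1*37^1*2083^1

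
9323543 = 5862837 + 3460706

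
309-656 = -347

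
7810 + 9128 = 16938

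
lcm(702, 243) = 6318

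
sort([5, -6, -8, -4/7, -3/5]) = [-8, -6, -3/5, -4/7, 5]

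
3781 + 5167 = 8948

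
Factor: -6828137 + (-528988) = -1*3^1*5^3*23^1*853^1 = -7357125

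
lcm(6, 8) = 24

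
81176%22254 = 14414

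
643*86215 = 55436245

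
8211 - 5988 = 2223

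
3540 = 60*59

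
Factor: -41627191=-1*1021^1*40771^1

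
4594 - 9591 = -4997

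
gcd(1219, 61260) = 1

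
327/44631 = 109/14877 ≈ 0.00733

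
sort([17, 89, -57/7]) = [-57/7, 17, 89]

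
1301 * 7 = 9107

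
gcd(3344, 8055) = 1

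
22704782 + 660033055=682737837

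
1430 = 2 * 715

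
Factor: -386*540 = -1*2^3*3^3*5^1*193^1 = -208440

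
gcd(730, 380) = 10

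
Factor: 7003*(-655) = -1*5^1*47^1*131^1*149^1 = -4586965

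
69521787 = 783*88789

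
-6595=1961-8556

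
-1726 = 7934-9660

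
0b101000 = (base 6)104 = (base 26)1e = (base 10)40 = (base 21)1j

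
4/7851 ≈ 0.000509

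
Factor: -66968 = -1*2^3*11^1*761^1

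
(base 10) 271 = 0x10f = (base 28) 9j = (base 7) 535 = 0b100001111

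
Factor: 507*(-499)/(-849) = 13^2*283^(-1)*499^1 = 84331/283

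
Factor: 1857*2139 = 3^2*23^1*31^1*619^1 = 3972123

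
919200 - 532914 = 386286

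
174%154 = 20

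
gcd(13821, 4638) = 3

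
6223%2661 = 901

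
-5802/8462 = -2901/4231 ≈ -0.686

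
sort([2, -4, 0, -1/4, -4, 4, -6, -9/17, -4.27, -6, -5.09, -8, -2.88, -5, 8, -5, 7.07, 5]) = [-8, -6, -6, -5.09, -5, -5, -4.27, -4, -4, -2.88, -9/17, -1/4, 0, 2, 4, 5, 7.07, 8]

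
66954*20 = 1339080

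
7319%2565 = 2189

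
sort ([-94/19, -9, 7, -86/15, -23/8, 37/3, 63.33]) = [-9, -86/15, -94/19, -23/8, 7, 37/3, 63.33]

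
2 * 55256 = 110512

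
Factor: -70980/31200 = -1*2^(-3)*5^(-1)*7^1*13^1 = -91/40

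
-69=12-81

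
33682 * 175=5894350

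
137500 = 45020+92480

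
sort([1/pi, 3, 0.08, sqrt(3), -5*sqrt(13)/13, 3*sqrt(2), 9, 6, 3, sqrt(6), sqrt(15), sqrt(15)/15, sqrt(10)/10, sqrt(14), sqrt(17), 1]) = [-5*sqrt(13)/13, 0.08, sqrt(15)/15, sqrt(10)/10, 1/pi, 1, sqrt(3), sqrt(6), 3, 3, sqrt(14), sqrt(15), sqrt(17), 3*sqrt(2), 6, 9]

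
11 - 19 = -8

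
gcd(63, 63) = 63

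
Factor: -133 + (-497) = -1*2^1*3^2*5^1*7^1 = -630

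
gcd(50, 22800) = 50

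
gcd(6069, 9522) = 3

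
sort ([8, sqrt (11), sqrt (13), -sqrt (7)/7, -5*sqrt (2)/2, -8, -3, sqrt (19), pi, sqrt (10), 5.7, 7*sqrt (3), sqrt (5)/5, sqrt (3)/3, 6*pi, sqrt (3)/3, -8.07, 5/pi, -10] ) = [-10, -8.07, -8, -5*sqrt (2)/2, -3, -sqrt (7)/7, sqrt (5)/5, sqrt (3)/3, sqrt (3)/3, 5/pi, pi, sqrt (10), sqrt (11), sqrt (13), sqrt (19), 5.7, 8, 7*sqrt (3), 6*pi] 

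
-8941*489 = -4372149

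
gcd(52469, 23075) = 71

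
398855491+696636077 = 1095491568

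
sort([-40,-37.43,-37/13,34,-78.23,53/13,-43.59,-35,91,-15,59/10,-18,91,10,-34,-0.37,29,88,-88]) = [-88,-78.23,-43.59,-40,-37.43,-35,-34,-18,-15,-37/13,-0.37,53/13,59/10,10,29,34,88,91,91]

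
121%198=121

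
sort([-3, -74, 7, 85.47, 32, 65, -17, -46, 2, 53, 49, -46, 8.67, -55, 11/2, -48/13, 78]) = [-74, -55, -46, -46, -17, -48/13, -3, 2, 11/2, 7, 8.67, 32, 49, 53, 65, 78, 85.47]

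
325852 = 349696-23844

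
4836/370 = 2418/185 ≈ 13.07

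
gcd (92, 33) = 1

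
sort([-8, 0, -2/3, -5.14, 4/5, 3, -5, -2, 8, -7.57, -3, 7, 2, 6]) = [-8, -7.57, -5.14, -5, -3, -2, -2/3, 0, 4/5, 2, 3, 6, 7, 8]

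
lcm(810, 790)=63990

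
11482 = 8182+3300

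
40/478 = 20/239 ≈ 0.0837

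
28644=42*682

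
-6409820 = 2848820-9258640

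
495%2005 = 495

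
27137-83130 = -55993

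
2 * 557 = 1114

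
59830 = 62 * 965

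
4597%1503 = 88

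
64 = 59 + 5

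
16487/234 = 70 + 107/234 ≈ 70.46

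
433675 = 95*4565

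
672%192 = 96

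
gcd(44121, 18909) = 6303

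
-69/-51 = 23/17 ≈ 1.35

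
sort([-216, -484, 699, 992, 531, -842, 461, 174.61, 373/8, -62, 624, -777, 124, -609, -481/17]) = [-842, -777, -609, -484, -216, -62, -481/17, 373/8, 124, 174.61, 461, 531, 624, 699, 992]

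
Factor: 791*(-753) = -1*3^1*7^1*113^1*251^1 = -595623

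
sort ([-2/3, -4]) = [-4, -2/3]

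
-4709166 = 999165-5708331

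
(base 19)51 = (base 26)3i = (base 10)96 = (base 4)1200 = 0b1100000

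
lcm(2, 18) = 18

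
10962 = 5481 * 2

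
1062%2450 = 1062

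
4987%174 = 115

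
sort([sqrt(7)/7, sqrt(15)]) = [sqrt(7)/7, sqrt(15)]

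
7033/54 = 130 + 13/54 ≈ 130.24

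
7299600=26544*275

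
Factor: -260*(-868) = 2^4*5^1*7^1*13^1*31^1 = 225680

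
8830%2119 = 354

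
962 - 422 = 540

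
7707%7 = 0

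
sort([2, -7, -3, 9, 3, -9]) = [-9, -7, -3, 2, 3, 9]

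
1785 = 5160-3375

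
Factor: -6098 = -1 * 2^1 * 3049^1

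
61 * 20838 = 1271118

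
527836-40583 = 487253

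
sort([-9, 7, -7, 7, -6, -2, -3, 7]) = [-9, -7, -6, -3, -2, 7, 7, 7]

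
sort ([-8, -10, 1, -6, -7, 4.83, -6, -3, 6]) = [-10, -8, -7, -6, -6, -3, 1, 4.83, 6]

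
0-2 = -2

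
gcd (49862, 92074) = 2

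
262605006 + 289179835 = 551784841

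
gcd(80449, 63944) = 1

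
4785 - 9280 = -4495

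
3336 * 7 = 23352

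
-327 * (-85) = 27795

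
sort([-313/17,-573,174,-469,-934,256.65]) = [-934,-573,-469,-313/17,174,256.65]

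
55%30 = 25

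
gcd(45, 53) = 1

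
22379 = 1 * 22379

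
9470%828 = 362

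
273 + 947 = 1220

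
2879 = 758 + 2121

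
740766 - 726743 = 14023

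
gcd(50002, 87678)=2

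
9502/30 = 4751/15 ≈ 316.73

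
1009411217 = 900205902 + 109205315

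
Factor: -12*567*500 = -1*2^4*3^5*5^3*7^1 = -3402000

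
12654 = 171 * 74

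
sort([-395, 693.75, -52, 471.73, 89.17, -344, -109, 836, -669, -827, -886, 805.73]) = [-886, -827, -669, -395, -344, -109, -52, 89.17, 471.73, 693.75, 805.73, 836]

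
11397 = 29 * 393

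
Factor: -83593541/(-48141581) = 59^(-1)*73^1*571^(-1)*887^1*1291^1*1429^(-1)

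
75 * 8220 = 616500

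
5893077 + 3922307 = 9815384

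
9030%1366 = 834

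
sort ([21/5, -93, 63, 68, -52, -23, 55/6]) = [-93, -52, -23, 21/5, 55/6, 63, 68]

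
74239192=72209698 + 2029494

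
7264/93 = 78 + 10/93≈78.11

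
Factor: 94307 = 94307^1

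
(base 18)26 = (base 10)42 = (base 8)52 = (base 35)17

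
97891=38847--59044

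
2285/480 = 4 + 73/96 ≈ 4.76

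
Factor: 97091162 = 2^1 * 7^1 * 43^1 * 161281^1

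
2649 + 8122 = 10771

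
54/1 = 54 = 54.00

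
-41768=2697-44465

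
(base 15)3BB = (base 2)1101010011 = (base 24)1BB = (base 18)2B5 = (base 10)851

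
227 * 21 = 4767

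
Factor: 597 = 3^1*199^1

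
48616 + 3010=51626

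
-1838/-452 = 919/226 ≈ 4.07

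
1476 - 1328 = 148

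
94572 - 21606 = 72966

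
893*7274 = 6495682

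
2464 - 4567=-2103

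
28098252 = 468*60039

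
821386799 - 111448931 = 709937868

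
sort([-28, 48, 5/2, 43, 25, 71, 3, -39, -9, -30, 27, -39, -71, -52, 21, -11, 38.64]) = [-71, -52, -39, -39, -30, -28, -11, -9, 5/2, 3, 21, 25, 27, 38.64, 43, 48, 71]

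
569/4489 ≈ 0.127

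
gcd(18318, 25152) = 6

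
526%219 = 88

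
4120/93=44 + 28/93 ≈ 44.30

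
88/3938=4/179 ≈ 0.0223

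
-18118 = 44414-62532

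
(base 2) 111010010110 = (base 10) 3734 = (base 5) 104414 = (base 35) 31o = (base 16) e96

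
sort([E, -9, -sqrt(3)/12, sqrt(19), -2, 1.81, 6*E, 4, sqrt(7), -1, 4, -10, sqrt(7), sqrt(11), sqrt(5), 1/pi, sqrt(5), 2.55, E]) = [-10, -9, -2, -1, -sqrt(3)/12, 1/pi, 1.81, sqrt(5), sqrt(5), 2.55, sqrt(7), sqrt(7), E, E, sqrt(11), 4, 4, sqrt(19), 6*E]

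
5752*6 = 34512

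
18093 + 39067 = 57160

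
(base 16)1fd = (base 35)ej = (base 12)365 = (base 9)625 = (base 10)509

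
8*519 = 4152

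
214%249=214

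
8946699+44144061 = 53090760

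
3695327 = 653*5659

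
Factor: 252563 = 23^1 * 79^1 * 139^1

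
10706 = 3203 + 7503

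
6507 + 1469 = 7976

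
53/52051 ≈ 0.00102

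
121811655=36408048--85403607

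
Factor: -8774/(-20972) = 2^(-1)*7^(-2)*41^1 = 41/98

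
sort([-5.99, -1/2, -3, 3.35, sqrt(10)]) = [-5.99, -3, -1/2, sqrt(10), 3.35]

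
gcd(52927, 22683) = 7561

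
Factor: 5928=2^3*3^1*13^1*19^1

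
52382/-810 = -26191/405 ≈ -64.67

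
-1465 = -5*293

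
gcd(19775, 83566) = 7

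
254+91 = 345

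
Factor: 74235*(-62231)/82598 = -1*2^(-1)*3^1*5^1*7^2*13^1*101^1*4787^1*41299^(-1) = -4619718285/82598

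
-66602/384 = -173-85/192 ≈ -173.44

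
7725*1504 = 11618400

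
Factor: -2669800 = -1 * 2^3 * 5^2 * 7^1 * 1907^1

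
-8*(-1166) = 9328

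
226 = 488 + -262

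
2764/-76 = -691/19 ≈ -36.37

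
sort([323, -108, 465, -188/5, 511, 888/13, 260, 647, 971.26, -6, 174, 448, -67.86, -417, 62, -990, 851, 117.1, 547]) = [-990, -417, -108, -67.86, -188/5, -6, 62, 888/13, 117.1, 174, 260, 323, 448, 465, 511, 547, 647, 851, 971.26]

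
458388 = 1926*238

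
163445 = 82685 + 80760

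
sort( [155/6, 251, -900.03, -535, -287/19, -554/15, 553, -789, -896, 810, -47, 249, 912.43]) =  [-900.03, -896, -789, -535, -47, -554/15, -287/19, 155/6, 249, 251, 553, 810, 912.43]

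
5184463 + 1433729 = 6618192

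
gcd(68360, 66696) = 8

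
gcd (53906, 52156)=2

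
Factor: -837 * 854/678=-1 * 3^2 * 7^1 * 31^1 * 61^1 * 113^(-1)=-119133/113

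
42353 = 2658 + 39695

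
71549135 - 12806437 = 58742698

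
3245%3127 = 118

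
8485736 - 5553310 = 2932426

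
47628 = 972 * 49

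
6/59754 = 1/9959 ≈ 0.000100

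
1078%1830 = 1078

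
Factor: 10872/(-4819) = -1*2^3*3^2*61^(-1)*79^(-1)*151^1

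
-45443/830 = -54 - 623/830 ≈ -54.75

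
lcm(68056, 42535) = 340280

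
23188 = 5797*4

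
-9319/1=-9319=-9319.00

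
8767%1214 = 269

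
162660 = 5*32532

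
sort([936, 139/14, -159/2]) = [-159/2, 139/14, 936]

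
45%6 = 3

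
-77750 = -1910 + -75840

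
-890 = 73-963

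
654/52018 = 327/26009 ≈ 0.0126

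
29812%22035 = 7777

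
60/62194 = 30/31097 ≈ 0.000965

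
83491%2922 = 1675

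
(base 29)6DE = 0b1010100111101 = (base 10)5437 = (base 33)4WP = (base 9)7411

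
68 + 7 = 75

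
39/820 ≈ 0.0476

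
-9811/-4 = 2452 + 3/4 = 2452.75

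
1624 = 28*58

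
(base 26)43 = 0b1101011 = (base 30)3h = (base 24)4b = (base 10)107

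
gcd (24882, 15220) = 2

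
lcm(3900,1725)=89700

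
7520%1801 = 316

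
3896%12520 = 3896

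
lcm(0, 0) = 0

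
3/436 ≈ 0.00688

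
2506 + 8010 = 10516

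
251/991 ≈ 0.253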